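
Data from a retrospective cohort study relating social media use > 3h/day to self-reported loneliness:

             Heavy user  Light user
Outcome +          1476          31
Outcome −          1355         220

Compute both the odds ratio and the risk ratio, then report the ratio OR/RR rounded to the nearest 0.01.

1.83

Reading the table with exposure as columns: a = 1476 (Heavy user, case), b = 1355 (Heavy user, non-case), c = 31 (Light user, case), d = 220.
OR = (1476·220)/(1355·31) = 324720/42005 = 7.73051
Risk in exposed = 1476/2831 = 0.52137; risk in unexposed = 31/251 = 0.12351; RR = 4.22142
OR/RR = 7.73051 / 4.22142 = 1.83126
The outcome is not rare, so the OR lies further from 1 than the RR.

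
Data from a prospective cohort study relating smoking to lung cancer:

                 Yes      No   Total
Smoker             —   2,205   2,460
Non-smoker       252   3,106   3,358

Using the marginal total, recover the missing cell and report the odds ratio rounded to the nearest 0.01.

The missing cell is in the exposed row: 2460 − 2205 = 255.
So a = 255, b = 2205, c = 252, d = 3106.
OR = (a·d)/(b·c) = (255 × 3106) / (2205 × 252) = 792030 / 555660 = 1.42539

1.43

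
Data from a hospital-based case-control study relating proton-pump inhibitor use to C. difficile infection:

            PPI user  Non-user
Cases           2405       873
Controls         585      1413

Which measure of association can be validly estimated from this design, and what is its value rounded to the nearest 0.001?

6.654

Reading the table with exposure as columns: a = 2405 (PPI user, case), b = 585 (PPI user, non-case), c = 873 (Non-user, case), d = 1413.
This is a hospital-based case-control study: participants were sampled on outcome status, so risks in the source population cannot be estimated directly — relative risk is not valid here. The odds ratio is the appropriate measure.
OR = (a·d)/(b·c) = (2405 × 1413) / (585 × 873) = 3398265 / 510705 = 6.65407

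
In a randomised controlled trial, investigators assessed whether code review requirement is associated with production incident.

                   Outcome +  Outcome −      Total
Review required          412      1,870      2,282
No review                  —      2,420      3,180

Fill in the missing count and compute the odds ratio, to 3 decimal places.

The missing cell is in the unexposed row: 3180 − 2420 = 760.
So a = 412, b = 1870, c = 760, d = 2420.
OR = (a·d)/(b·c) = (412 × 2420) / (1870 × 760) = 997040 / 1421200 = 0.70155

0.702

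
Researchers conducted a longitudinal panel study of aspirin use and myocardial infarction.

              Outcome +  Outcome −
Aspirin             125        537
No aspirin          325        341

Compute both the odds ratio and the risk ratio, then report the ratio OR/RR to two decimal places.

Cells: a = 125, b = 537, c = 325, d = 341.
OR = (125·341)/(537·325) = 42625/174525 = 0.24423
Risk in exposed = 125/662 = 0.18882; risk in unexposed = 325/666 = 0.48799; RR = 0.38694
OR/RR = 0.24423 / 0.38694 = 0.63120
The outcome is not rare, so the OR lies further from 1 than the RR.

0.63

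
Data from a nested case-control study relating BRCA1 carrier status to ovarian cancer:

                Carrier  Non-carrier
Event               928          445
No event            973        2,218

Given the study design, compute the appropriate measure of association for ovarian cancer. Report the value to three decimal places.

4.754

Reading the table with exposure as columns: a = 928 (Carrier, case), b = 973 (Carrier, non-case), c = 445 (Non-carrier, case), d = 2218.
This is a nested case-control study: participants were sampled on outcome status, so risks in the source population cannot be estimated directly — relative risk is not valid here. The odds ratio is the appropriate measure.
OR = (a·d)/(b·c) = (928 × 2218) / (973 × 445) = 2058304 / 432985 = 4.75375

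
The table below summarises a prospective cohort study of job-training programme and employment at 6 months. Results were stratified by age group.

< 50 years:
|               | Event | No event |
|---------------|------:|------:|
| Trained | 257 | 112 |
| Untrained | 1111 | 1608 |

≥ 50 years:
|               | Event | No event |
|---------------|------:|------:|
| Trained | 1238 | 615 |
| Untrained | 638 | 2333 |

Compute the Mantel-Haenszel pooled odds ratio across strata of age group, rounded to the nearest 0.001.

OR_MH = Σ(aᵢdᵢ/nᵢ) / Σ(bᵢcᵢ/nᵢ), where nᵢ is the stratum total.
Stratum 1 (< 50 years): n = 3088; a·d/n = 257·1608/3088 = 133.8264; b·c/n = 112·1111/3088 = 40.2953
Stratum 2 (≥ 50 years): n = 4824; a·d/n = 1238·2333/4824 = 598.7260; b·c/n = 615·638/4824 = 81.3371
OR_MH = (133.8264 + 598.7260) / (40.2953 + 81.3371) = 732.5524 / 121.6324 = 6.02267

6.023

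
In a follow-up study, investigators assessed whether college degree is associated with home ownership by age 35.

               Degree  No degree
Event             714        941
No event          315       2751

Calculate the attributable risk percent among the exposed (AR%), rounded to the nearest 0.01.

63.27

Reading the table with exposure as columns: a = 714 (Degree, case), b = 315 (Degree, non-case), c = 941 (No degree, case), d = 2751.
Risk in exposed = 714/1029 = 0.69388; risk in unexposed = 941/3692 = 0.25488.
RR = 0.69388/0.25488 = 2.72242
AR% = (RR − 1)/RR × 100 = (2.72242 − 1)/2.72242 × 100 = 63.2680%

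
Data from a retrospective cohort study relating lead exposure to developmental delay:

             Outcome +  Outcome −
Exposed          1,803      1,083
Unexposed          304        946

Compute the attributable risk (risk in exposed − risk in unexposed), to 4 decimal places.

0.3815

Cells: a = 1803, b = 1083, c = 304, d = 946.
Risk in exposed = 1803/2886 = 0.624740; risk in unexposed = 304/1250 = 0.243200.
Risk difference = 0.624740 − 0.243200 = 0.381540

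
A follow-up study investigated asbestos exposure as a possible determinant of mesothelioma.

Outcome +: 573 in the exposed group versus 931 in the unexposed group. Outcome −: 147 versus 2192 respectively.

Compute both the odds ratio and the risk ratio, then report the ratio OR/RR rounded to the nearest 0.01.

From the description: a = 573, b = 147, c = 931, d = 2192.
OR = (573·2192)/(147·931) = 1256016/136857 = 9.17758
Risk in exposed = 573/720 = 0.79583; risk in unexposed = 931/3123 = 0.29811; RR = 2.66959
OR/RR = 9.17758 / 2.66959 = 3.43782
The outcome is not rare, so the OR lies further from 1 than the RR.

3.44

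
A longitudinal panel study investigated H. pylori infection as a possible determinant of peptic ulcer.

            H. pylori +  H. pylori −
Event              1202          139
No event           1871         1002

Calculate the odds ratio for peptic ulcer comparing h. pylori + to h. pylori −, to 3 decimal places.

4.631

Reading the table with exposure as columns: a = 1202 (H. pylori +, case), b = 1871 (H. pylori +, non-case), c = 139 (H. pylori −, case), d = 1002.
OR = (a·d)/(b·c) = (1202 × 1002) / (1871 × 139) = 1204404 / 260069 = 4.63109
The odds of peptic ulcer are about 4.63 times as high in the h. pylori + group.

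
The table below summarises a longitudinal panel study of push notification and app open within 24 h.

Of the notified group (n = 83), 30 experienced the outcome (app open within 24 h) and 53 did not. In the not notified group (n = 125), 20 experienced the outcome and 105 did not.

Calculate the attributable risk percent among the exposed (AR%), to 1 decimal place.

55.7

From the description: a = 30, b = 53, c = 20, d = 105.
Risk in exposed = 30/83 = 0.36145; risk in unexposed = 20/125 = 0.16000.
RR = 0.36145/0.16000 = 2.25904
AR% = (RR − 1)/RR × 100 = (2.25904 − 1)/2.25904 × 100 = 55.7333%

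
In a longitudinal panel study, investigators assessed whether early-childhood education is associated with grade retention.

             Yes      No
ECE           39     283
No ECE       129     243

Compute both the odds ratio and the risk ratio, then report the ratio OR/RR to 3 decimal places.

0.743

Cells: a = 39, b = 283, c = 129, d = 243.
OR = (39·243)/(283·129) = 9477/36507 = 0.25959
Risk in exposed = 39/322 = 0.12112; risk in unexposed = 129/372 = 0.34677; RR = 0.34927
OR/RR = 0.25959 / 0.34927 = 0.74325
The outcome is not rare, so the OR lies further from 1 than the RR.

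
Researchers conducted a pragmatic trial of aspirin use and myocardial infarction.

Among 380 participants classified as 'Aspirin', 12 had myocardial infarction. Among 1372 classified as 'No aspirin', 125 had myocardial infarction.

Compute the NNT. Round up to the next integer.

17

Risk in treated group = 12/380 = 0.03158; risk in control = 125/1372 = 0.09111.
Absolute risk reduction = 0.09111 − 0.03158 = 0.05953
NNT = 1 / ARR = 1 / 0.05953 = 16.799 → round up → 17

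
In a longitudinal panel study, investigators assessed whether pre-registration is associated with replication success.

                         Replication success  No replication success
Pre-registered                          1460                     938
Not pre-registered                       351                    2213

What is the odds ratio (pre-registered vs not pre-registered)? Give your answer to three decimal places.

9.814

Cells: a = 1460, b = 938, c = 351, d = 2213.
OR = (a·d)/(b·c) = (1460 × 2213) / (938 × 351) = 3230980 / 329238 = 9.81351
The odds of replication success are about 9.81 times as high in the pre-registered group.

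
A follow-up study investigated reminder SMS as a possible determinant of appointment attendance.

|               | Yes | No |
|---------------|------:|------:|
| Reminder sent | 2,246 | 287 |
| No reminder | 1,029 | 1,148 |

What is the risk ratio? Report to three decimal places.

Cells: a = 2246, b = 287, c = 1029, d = 1148.
Risk in exposed = 2246/2533 = 0.88670; risk in unexposed = 1029/2177 = 0.47267.
RR = 0.88670 / 0.47267 = 1.87593
The risk among the exposed is 1.88 times that among the unexposed.

1.876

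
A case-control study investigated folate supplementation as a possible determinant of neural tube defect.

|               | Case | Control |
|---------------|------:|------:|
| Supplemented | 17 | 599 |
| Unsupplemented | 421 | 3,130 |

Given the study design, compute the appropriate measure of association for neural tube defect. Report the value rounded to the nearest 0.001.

Cells: a = 17, b = 599, c = 421, d = 3130.
This is a case-control study: participants were sampled on outcome status, so risks in the source population cannot be estimated directly — relative risk is not valid here. The odds ratio is the appropriate measure.
OR = (a·d)/(b·c) = (17 × 3130) / (599 × 421) = 53210 / 252179 = 0.21100

0.211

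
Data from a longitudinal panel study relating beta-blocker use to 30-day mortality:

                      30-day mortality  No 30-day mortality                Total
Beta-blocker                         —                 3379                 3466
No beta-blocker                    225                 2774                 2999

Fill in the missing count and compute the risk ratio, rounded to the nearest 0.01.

0.33

The missing cell is in the exposed row: 3466 − 3379 = 87.
So a = 87, b = 3379, c = 225, d = 2774.
RR = [a/(a+b)] / [c/(c+d)] = (87/3466) / (225/2999) = 0.02510/0.07503 = 0.33457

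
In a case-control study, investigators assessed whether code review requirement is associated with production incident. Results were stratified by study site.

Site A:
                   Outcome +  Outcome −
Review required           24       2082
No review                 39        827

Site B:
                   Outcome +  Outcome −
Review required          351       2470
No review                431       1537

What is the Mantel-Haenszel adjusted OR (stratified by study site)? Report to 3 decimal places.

OR_MH = Σ(aᵢdᵢ/nᵢ) / Σ(bᵢcᵢ/nᵢ), where nᵢ is the stratum total.
Stratum 1 (Site A): n = 2972; a·d/n = 24·827/2972 = 6.6783; b·c/n = 2082·39/2972 = 27.3210
Stratum 2 (Site B): n = 4789; a·d/n = 351·1537/4789 = 112.6513; b·c/n = 2470·431/4789 = 222.2948
OR_MH = (6.6783 + 112.6513) / (27.3210 + 222.2948) = 119.3296 / 249.6158 = 0.47805

0.478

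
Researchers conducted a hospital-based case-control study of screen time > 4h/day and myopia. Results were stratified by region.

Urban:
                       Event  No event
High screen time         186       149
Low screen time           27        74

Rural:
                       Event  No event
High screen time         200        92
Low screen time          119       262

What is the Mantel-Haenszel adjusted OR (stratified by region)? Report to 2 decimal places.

OR_MH = Σ(aᵢdᵢ/nᵢ) / Σ(bᵢcᵢ/nᵢ), where nᵢ is the stratum total.
Stratum 1 (Urban): n = 436; a·d/n = 186·74/436 = 31.5688; b·c/n = 149·27/436 = 9.2271
Stratum 2 (Rural): n = 673; a·d/n = 200·262/673 = 77.8603; b·c/n = 92·119/673 = 16.2675
OR_MH = (31.5688 + 77.8603) / (9.2271 + 16.2675) = 109.4291 / 25.4945 = 4.29226

4.29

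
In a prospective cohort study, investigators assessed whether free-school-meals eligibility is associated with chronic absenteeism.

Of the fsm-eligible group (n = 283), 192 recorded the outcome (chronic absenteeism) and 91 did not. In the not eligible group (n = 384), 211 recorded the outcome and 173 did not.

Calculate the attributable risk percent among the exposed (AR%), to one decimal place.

19.0

From the description: a = 192, b = 91, c = 211, d = 173.
Risk in exposed = 192/283 = 0.67845; risk in unexposed = 211/384 = 0.54948.
RR = 0.67845/0.54948 = 1.23471
AR% = (RR − 1)/RR × 100 = (1.23471 − 1)/1.23471 × 100 = 19.0091%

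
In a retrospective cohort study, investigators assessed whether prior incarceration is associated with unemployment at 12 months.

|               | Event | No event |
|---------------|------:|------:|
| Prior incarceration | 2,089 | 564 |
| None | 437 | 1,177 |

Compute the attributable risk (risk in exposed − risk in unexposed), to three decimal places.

Cells: a = 2089, b = 564, c = 437, d = 1177.
Risk in exposed = 2089/2653 = 0.787410; risk in unexposed = 437/1614 = 0.270756.
Risk difference = 0.787410 − 0.270756 = 0.516655

0.517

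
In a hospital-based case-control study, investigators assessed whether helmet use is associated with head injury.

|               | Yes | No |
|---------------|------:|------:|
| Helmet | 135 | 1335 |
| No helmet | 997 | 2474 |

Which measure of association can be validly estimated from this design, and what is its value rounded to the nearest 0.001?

0.251

Cells: a = 135, b = 1335, c = 997, d = 2474.
This is a hospital-based case-control study: participants were sampled on outcome status, so risks in the source population cannot be estimated directly — relative risk is not valid here. The odds ratio is the appropriate measure.
OR = (a·d)/(b·c) = (135 × 2474) / (1335 × 997) = 333990 / 1330995 = 0.25093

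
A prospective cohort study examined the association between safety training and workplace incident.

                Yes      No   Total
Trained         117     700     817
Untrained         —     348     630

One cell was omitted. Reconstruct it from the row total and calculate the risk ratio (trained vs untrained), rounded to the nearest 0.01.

The missing cell is in the unexposed row: 630 − 348 = 282.
So a = 117, b = 700, c = 282, d = 348.
RR = [a/(a+b)] / [c/(c+d)] = (117/817) / (282/630) = 0.14321/0.44762 = 0.31993

0.32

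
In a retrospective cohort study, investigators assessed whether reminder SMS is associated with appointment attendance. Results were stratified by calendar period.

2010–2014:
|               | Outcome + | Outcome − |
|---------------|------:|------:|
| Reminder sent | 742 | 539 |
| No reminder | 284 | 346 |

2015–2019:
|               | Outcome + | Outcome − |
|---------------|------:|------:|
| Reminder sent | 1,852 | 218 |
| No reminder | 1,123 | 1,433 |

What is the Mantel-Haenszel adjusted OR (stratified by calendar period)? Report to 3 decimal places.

OR_MH = Σ(aᵢdᵢ/nᵢ) / Σ(bᵢcᵢ/nᵢ), where nᵢ is the stratum total.
Stratum 1 (2010–2014): n = 1911; a·d/n = 742·346/1911 = 134.3443; b·c/n = 539·284/1911 = 80.1026
Stratum 2 (2015–2019): n = 4626; a·d/n = 1852·1433/4626 = 573.6956; b·c/n = 218·1123/4626 = 52.9213
OR_MH = (134.3443 + 573.6956) / (80.1026 + 52.9213) = 708.0400 / 133.0239 = 5.32265

5.323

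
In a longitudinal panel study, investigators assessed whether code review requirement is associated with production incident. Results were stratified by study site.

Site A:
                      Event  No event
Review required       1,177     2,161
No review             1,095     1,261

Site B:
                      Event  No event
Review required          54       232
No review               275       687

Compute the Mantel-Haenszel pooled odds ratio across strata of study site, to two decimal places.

OR_MH = Σ(aᵢdᵢ/nᵢ) / Σ(bᵢcᵢ/nᵢ), where nᵢ is the stratum total.
Stratum 1 (Site A): n = 5694; a·d/n = 1177·1261/5694 = 260.6598; b·c/n = 2161·1095/5694 = 415.5769
Stratum 2 (Site B): n = 1248; a·d/n = 54·687/1248 = 29.7260; b·c/n = 232·275/1248 = 51.1218
OR_MH = (260.6598 + 29.7260) / (415.5769 + 51.1218) = 290.3858 / 466.6987 = 0.62221

0.62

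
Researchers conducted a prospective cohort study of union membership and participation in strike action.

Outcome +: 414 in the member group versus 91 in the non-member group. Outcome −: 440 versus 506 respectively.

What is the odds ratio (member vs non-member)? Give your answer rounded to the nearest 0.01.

From the description: a = 414, b = 440, c = 91, d = 506.
OR = (a·d)/(b·c) = (414 × 506) / (440 × 91) = 209484 / 40040 = 5.23187
The odds of participation in strike action are about 5.23 times as high in the member group.

5.23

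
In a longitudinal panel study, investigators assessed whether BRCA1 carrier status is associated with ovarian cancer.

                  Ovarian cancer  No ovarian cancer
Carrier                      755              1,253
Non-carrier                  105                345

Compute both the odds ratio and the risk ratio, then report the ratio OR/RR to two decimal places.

Cells: a = 755, b = 1253, c = 105, d = 345.
OR = (755·345)/(1253·105) = 260475/131565 = 1.97982
Risk in exposed = 755/2008 = 0.37600; risk in unexposed = 105/450 = 0.23333; RR = 1.61141
OR/RR = 1.97982 / 1.61141 = 1.22862
The outcome is not rare, so the OR lies further from 1 than the RR.

1.23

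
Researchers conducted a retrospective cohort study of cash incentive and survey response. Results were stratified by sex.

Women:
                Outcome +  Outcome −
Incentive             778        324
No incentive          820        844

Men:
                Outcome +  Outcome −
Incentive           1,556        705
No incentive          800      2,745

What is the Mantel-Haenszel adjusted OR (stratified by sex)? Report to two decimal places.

5.04

OR_MH = Σ(aᵢdᵢ/nᵢ) / Σ(bᵢcᵢ/nᵢ), where nᵢ is the stratum total.
Stratum 1 (Women): n = 2766; a·d/n = 778·844/2766 = 237.3941; b·c/n = 324·820/2766 = 96.0521
Stratum 2 (Men): n = 5806; a·d/n = 1556·2745/5806 = 735.6562; b·c/n = 705·800/5806 = 97.1409
OR_MH = (237.3941 + 735.6562) / (96.0521 + 97.1409) = 973.0503 / 193.1929 = 5.03668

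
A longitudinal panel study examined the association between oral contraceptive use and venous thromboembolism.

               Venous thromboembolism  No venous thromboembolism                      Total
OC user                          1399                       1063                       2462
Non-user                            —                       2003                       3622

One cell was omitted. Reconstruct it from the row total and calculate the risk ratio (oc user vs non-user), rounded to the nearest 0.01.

The missing cell is in the unexposed row: 3622 − 2003 = 1619.
So a = 1399, b = 1063, c = 1619, d = 2003.
RR = [a/(a+b)] / [c/(c+d)] = (1399/2462) / (1619/3622) = 0.56824/0.44699 = 1.27125

1.27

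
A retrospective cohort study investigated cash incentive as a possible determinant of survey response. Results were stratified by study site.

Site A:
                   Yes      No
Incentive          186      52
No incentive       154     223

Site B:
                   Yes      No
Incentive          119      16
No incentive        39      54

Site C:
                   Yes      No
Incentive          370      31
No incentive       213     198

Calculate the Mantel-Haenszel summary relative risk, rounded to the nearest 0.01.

RR_MH = Σ(aᵢ·n₀ᵢ/nᵢ) / Σ(cᵢ·n₁ᵢ/nᵢ), with n₁ᵢ = aᵢ+bᵢ (exposed), n₀ᵢ = cᵢ+dᵢ (unexposed), nᵢ = n₁ᵢ+n₀ᵢ.
Stratum 1 (Site A): n₁ = 238, n₀ = 377, n = 615; a·n₀/n = 186·377/615 = 114.0195; c·n₁/n = 154·238/615 = 59.5967
Stratum 2 (Site B): n₁ = 135, n₀ = 93, n = 228; a·n₀/n = 119·93/228 = 48.5395; c·n₁/n = 39·135/228 = 23.0921
Stratum 3 (Site C): n₁ = 401, n₀ = 411, n = 812; a·n₀/n = 370·411/812 = 187.2783; c·n₁/n = 213·401/812 = 105.1884
RR_MH = (114.0195 + 48.5395 + 187.2783) / (59.5967 + 23.0921 + 105.1884) = 349.8373 / 187.8773 = 1.86205

1.86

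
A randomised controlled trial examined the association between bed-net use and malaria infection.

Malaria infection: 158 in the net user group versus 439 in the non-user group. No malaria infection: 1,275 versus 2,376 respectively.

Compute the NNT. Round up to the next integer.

22

Risk in treated group = 158/1433 = 0.11026; risk in control = 439/2815 = 0.15595.
Absolute risk reduction = 0.15595 − 0.11026 = 0.04569
NNT = 1 / ARR = 1 / 0.04569 = 21.886 → round up → 22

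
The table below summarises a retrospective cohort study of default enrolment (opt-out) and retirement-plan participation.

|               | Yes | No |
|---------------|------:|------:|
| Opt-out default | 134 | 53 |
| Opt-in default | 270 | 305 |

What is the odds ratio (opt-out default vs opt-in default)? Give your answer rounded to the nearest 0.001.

Cells: a = 134, b = 53, c = 270, d = 305.
OR = (a·d)/(b·c) = (134 × 305) / (53 × 270) = 40870 / 14310 = 2.85604
The odds of retirement-plan participation are about 2.86 times as high in the opt-out default group.

2.856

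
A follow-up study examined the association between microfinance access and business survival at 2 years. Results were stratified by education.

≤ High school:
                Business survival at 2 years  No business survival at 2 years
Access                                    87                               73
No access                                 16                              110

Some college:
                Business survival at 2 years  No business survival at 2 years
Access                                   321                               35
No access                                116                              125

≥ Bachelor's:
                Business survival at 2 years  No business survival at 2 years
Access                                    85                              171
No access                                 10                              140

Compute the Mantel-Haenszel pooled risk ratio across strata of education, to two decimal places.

RR_MH = Σ(aᵢ·n₀ᵢ/nᵢ) / Σ(cᵢ·n₁ᵢ/nᵢ), with n₁ᵢ = aᵢ+bᵢ (exposed), n₀ᵢ = cᵢ+dᵢ (unexposed), nᵢ = n₁ᵢ+n₀ᵢ.
Stratum 1 (≤ High school): n₁ = 160, n₀ = 126, n = 286; a·n₀/n = 87·126/286 = 38.3287; c·n₁/n = 16·160/286 = 8.9510
Stratum 2 (Some college): n₁ = 356, n₀ = 241, n = 597; a·n₀/n = 321·241/597 = 129.5829; c·n₁/n = 116·356/597 = 69.1725
Stratum 3 (≥ Bachelor's): n₁ = 256, n₀ = 150, n = 406; a·n₀/n = 85·150/406 = 31.4039; c·n₁/n = 10·256/406 = 6.3054
RR_MH = (38.3287 + 129.5829 + 31.4039) / (8.9510 + 69.1725 + 6.3054) = 199.3155 / 84.4290 = 2.36075

2.36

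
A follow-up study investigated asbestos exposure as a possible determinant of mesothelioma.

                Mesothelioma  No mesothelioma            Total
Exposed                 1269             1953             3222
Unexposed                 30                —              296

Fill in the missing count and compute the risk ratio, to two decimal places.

3.89

The missing cell is in the unexposed row: 296 − 30 = 266.
So a = 1269, b = 1953, c = 30, d = 266.
RR = [a/(a+b)] / [c/(c+d)] = (1269/3222) / (30/296) = 0.39385/0.10135 = 3.88603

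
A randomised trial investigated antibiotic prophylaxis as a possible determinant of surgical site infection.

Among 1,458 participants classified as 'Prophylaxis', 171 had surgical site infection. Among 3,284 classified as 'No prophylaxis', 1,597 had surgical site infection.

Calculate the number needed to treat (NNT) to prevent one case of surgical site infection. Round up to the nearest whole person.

Risk in treated group = 171/1458 = 0.11728; risk in control = 1597/3284 = 0.48630.
Absolute risk reduction = 0.48630 − 0.11728 = 0.36901
NNT = 1 / ARR = 1 / 0.36901 = 2.710 → round up → 3

3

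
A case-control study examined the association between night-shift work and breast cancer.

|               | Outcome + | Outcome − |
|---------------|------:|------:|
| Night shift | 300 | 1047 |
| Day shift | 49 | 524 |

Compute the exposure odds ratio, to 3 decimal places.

3.064

Cells: a = 300, b = 1047, c = 49, d = 524.
OR = (a·d)/(b·c) = (300 × 524) / (1047 × 49) = 157200 / 51303 = 3.06415
The odds of breast cancer are about 3.06 times as high in the night shift group.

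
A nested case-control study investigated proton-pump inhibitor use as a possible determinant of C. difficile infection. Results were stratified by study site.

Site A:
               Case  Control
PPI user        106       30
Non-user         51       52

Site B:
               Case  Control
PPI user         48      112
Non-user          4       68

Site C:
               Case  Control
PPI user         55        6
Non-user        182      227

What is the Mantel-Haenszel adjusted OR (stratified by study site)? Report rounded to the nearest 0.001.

5.977

OR_MH = Σ(aᵢdᵢ/nᵢ) / Σ(bᵢcᵢ/nᵢ), where nᵢ is the stratum total.
Stratum 1 (Site A): n = 239; a·d/n = 106·52/239 = 23.0628; b·c/n = 30·51/239 = 6.4017
Stratum 2 (Site B): n = 232; a·d/n = 48·68/232 = 14.0690; b·c/n = 112·4/232 = 1.9310
Stratum 3 (Site C): n = 470; a·d/n = 55·227/470 = 26.5638; b·c/n = 6·182/470 = 2.3234
OR_MH = (23.0628 + 14.0690 + 26.5638) / (6.4017 + 1.9310 + 2.3234) = 63.6956 / 10.6561 = 5.97737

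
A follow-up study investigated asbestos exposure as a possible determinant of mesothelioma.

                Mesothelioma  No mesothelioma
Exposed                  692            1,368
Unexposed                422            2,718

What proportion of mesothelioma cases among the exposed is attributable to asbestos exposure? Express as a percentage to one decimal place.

60.0

Cells: a = 692, b = 1368, c = 422, d = 2718.
Risk in exposed = 692/2060 = 0.33592; risk in unexposed = 422/3140 = 0.13439.
RR = 0.33592/0.13439 = 2.49952
AR% = (RR − 1)/RR × 100 = (2.49952 − 1)/2.49952 × 100 = 59.9923%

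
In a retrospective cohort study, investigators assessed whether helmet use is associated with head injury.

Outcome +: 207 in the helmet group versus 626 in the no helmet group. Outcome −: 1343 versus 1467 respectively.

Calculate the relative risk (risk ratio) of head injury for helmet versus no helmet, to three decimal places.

0.447

From the description: a = 207, b = 1343, c = 626, d = 1467.
Risk in exposed = 207/1550 = 0.13355; risk in unexposed = 626/2093 = 0.29909.
RR = 0.13355 / 0.29909 = 0.44651
The risk is 55% lower among the exposed than among the unexposed.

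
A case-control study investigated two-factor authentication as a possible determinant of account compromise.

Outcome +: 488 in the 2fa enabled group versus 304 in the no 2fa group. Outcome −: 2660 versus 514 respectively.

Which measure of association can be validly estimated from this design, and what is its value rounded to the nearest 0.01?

From the description: a = 488, b = 2660, c = 304, d = 514.
This is a case-control study: participants were sampled on outcome status, so risks in the source population cannot be estimated directly — relative risk is not valid here. The odds ratio is the appropriate measure.
OR = (a·d)/(b·c) = (488 × 514) / (2660 × 304) = 250832 / 808640 = 0.31019

0.31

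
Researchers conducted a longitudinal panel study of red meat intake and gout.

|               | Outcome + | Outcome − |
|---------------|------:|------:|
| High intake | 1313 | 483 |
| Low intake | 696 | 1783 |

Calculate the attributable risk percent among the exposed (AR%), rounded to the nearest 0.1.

61.6

Cells: a = 1313, b = 483, c = 696, d = 1783.
Risk in exposed = 1313/1796 = 0.73107; risk in unexposed = 696/2479 = 0.28076.
RR = 0.73107/0.28076 = 2.60391
AR% = (RR − 1)/RR × 100 = (2.60391 − 1)/2.60391 × 100 = 61.5962%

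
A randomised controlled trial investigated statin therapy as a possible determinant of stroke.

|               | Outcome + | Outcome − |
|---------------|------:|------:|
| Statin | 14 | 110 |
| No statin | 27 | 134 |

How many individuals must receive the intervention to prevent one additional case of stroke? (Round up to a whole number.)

19

Risk in treated group = 14/124 = 0.11290; risk in control = 27/161 = 0.16770.
Absolute risk reduction = 0.16770 − 0.11290 = 0.05480
NNT = 1 / ARR = 1 / 0.05480 = 18.249 → round up → 19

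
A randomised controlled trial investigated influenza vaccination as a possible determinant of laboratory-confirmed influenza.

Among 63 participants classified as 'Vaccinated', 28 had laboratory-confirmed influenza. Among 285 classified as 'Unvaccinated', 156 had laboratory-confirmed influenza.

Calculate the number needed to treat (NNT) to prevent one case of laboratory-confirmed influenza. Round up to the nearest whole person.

Risk in treated group = 28/63 = 0.44444; risk in control = 156/285 = 0.54737.
Absolute risk reduction = 0.54737 − 0.44444 = 0.10292
NNT = 1 / ARR = 1 / 0.10292 = 9.716 → round up → 10

10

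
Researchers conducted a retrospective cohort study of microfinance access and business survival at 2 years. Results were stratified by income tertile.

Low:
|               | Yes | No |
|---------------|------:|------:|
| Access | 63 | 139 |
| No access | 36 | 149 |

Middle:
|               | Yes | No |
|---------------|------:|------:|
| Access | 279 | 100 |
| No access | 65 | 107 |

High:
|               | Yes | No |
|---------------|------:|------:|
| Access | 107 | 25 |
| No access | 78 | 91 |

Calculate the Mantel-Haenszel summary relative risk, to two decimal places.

1.81

RR_MH = Σ(aᵢ·n₀ᵢ/nᵢ) / Σ(cᵢ·n₁ᵢ/nᵢ), with n₁ᵢ = aᵢ+bᵢ (exposed), n₀ᵢ = cᵢ+dᵢ (unexposed), nᵢ = n₁ᵢ+n₀ᵢ.
Stratum 1 (Low): n₁ = 202, n₀ = 185, n = 387; a·n₀/n = 63·185/387 = 30.1163; c·n₁/n = 36·202/387 = 18.7907
Stratum 2 (Middle): n₁ = 379, n₀ = 172, n = 551; a·n₀/n = 279·172/551 = 87.0926; c·n₁/n = 65·379/551 = 44.7096
Stratum 3 (High): n₁ = 132, n₀ = 169, n = 301; a·n₀/n = 107·169/301 = 60.0764; c·n₁/n = 78·132/301 = 34.2060
RR_MH = (30.1163 + 87.0926 + 60.0764) / (18.7907 + 44.7096 + 34.2060) = 177.2853 / 97.7063 = 1.81447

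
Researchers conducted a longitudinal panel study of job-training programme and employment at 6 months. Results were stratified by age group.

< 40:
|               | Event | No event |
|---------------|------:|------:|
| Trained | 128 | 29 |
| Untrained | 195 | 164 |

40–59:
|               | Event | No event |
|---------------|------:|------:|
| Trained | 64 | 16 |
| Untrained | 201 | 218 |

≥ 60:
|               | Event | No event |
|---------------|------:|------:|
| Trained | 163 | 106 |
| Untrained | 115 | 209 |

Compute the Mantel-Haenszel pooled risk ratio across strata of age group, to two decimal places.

RR_MH = Σ(aᵢ·n₀ᵢ/nᵢ) / Σ(cᵢ·n₁ᵢ/nᵢ), with n₁ᵢ = aᵢ+bᵢ (exposed), n₀ᵢ = cᵢ+dᵢ (unexposed), nᵢ = n₁ᵢ+n₀ᵢ.
Stratum 1 (< 40): n₁ = 157, n₀ = 359, n = 516; a·n₀/n = 128·359/516 = 89.0543; c·n₁/n = 195·157/516 = 59.3314
Stratum 2 (40–59): n₁ = 80, n₀ = 419, n = 499; a·n₀/n = 64·419/499 = 53.7395; c·n₁/n = 201·80/499 = 32.2244
Stratum 3 (≥ 60): n₁ = 269, n₀ = 324, n = 593; a·n₀/n = 163·324/593 = 89.0590; c·n₁/n = 115·269/593 = 52.1669
RR_MH = (89.0543 + 53.7395 + 89.0590) / (59.3314 + 32.2244 + 52.1669) = 231.8528 / 143.7228 = 1.61319

1.61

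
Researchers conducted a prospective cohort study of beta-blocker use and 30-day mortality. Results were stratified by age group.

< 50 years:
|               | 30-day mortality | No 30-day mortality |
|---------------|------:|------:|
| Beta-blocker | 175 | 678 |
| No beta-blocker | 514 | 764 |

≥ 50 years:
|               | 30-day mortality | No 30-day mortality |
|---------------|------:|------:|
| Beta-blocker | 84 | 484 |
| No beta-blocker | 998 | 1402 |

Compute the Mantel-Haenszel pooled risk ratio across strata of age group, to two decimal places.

RR_MH = Σ(aᵢ·n₀ᵢ/nᵢ) / Σ(cᵢ·n₁ᵢ/nᵢ), with n₁ᵢ = aᵢ+bᵢ (exposed), n₀ᵢ = cᵢ+dᵢ (unexposed), nᵢ = n₁ᵢ+n₀ᵢ.
Stratum 1 (< 50 years): n₁ = 853, n₀ = 1278, n = 2131; a·n₀/n = 175·1278/2131 = 104.9507; c·n₁/n = 514·853/2131 = 205.7447
Stratum 2 (≥ 50 years): n₁ = 568, n₀ = 2400, n = 2968; a·n₀/n = 84·2400/2968 = 67.9245; c·n₁/n = 998·568/2968 = 190.9919
RR_MH = (104.9507 + 67.9245) / (205.7447 + 190.9919) = 172.8753 / 396.7366 = 0.43574

0.44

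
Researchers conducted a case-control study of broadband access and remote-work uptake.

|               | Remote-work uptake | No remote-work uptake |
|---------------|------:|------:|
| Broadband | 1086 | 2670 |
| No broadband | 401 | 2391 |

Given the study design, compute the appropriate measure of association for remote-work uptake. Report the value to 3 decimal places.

Cells: a = 1086, b = 2670, c = 401, d = 2391.
This is a case-control study: participants were sampled on outcome status, so risks in the source population cannot be estimated directly — relative risk is not valid here. The odds ratio is the appropriate measure.
OR = (a·d)/(b·c) = (1086 × 2391) / (2670 × 401) = 2596626 / 1070670 = 2.42523

2.425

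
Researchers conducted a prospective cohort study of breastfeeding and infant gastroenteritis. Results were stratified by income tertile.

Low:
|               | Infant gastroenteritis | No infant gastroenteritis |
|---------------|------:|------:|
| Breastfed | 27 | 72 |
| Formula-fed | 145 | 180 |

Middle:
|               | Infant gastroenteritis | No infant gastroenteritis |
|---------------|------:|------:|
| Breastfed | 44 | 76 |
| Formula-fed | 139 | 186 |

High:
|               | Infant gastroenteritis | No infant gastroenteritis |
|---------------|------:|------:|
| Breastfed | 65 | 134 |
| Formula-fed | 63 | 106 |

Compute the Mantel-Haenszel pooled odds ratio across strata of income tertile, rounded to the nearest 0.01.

OR_MH = Σ(aᵢdᵢ/nᵢ) / Σ(bᵢcᵢ/nᵢ), where nᵢ is the stratum total.
Stratum 1 (Low): n = 424; a·d/n = 27·180/424 = 11.4623; b·c/n = 72·145/424 = 24.6226
Stratum 2 (Middle): n = 445; a·d/n = 44·186/445 = 18.3910; b·c/n = 76·139/445 = 23.7393
Stratum 3 (High): n = 368; a·d/n = 65·106/368 = 18.7228; b·c/n = 134·63/368 = 22.9402
OR_MH = (11.4623 + 18.3910 + 18.7228) / (24.6226 + 23.7393 + 22.9402) = 48.5761 / 71.3022 = 0.68127

0.68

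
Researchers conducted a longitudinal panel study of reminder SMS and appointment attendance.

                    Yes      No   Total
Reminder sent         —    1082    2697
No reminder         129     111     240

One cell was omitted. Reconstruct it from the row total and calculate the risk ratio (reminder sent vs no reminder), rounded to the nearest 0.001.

The missing cell is in the exposed row: 2697 − 1082 = 1615.
So a = 1615, b = 1082, c = 129, d = 111.
RR = [a/(a+b)] / [c/(c+d)] = (1615/2697) / (129/240) = 0.59881/0.53750 = 1.11407

1.114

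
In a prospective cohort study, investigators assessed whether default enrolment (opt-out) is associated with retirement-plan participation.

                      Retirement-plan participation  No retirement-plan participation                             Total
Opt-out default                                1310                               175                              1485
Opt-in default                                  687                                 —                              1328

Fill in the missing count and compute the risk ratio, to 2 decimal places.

The missing cell is in the unexposed row: 1328 − 687 = 641.
So a = 1310, b = 175, c = 687, d = 641.
RR = [a/(a+b)] / [c/(c+d)] = (1310/1485) / (687/1328) = 0.88215/0.51732 = 1.70524

1.71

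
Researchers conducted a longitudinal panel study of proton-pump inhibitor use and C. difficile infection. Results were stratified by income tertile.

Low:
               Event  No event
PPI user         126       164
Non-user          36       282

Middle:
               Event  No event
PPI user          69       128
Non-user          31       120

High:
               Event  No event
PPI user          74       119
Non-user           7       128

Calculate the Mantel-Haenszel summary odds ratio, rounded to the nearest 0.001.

4.698

OR_MH = Σ(aᵢdᵢ/nᵢ) / Σ(bᵢcᵢ/nᵢ), where nᵢ is the stratum total.
Stratum 1 (Low): n = 608; a·d/n = 126·282/608 = 58.4408; b·c/n = 164·36/608 = 9.7105
Stratum 2 (Middle): n = 348; a·d/n = 69·120/348 = 23.7931; b·c/n = 128·31/348 = 11.4023
Stratum 3 (High): n = 328; a·d/n = 74·128/328 = 28.8780; b·c/n = 119·7/328 = 2.5396
OR_MH = (58.4408 + 23.7931 + 28.8780) / (9.7105 + 11.4023 + 2.5396) = 111.1119 / 23.6525 = 4.69769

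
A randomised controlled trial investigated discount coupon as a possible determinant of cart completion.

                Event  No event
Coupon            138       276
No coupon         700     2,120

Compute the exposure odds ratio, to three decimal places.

1.514

Cells: a = 138, b = 276, c = 700, d = 2120.
OR = (a·d)/(b·c) = (138 × 2120) / (276 × 700) = 292560 / 193200 = 1.51429
The odds of cart completion are about 1.51 times as high in the coupon group.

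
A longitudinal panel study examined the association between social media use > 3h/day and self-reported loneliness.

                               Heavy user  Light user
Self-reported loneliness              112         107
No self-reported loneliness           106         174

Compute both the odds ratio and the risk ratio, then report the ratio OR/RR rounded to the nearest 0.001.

Reading the table with exposure as columns: a = 112 (Heavy user, case), b = 106 (Heavy user, non-case), c = 107 (Light user, case), d = 174.
OR = (112·174)/(106·107) = 19488/11342 = 1.71822
Risk in exposed = 112/218 = 0.51376; risk in unexposed = 107/281 = 0.38078; RR = 1.34922
OR/RR = 1.71822 / 1.34922 = 1.27348
The outcome is not rare, so the OR lies further from 1 than the RR.

1.273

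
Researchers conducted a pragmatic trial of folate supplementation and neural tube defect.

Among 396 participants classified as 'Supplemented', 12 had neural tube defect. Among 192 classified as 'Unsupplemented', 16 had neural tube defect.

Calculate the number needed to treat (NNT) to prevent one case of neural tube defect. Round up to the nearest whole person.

Risk in treated group = 12/396 = 0.03030; risk in control = 16/192 = 0.08333.
Absolute risk reduction = 0.08333 − 0.03030 = 0.05303
NNT = 1 / ARR = 1 / 0.05303 = 18.857 → round up → 19

19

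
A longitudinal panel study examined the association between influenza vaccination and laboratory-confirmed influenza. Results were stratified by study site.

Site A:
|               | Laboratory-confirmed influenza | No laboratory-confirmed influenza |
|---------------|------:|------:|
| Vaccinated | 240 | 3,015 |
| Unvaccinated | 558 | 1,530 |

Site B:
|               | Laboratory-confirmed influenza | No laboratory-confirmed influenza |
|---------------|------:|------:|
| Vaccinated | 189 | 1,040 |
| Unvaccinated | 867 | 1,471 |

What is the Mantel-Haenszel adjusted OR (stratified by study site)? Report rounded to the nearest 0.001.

OR_MH = Σ(aᵢdᵢ/nᵢ) / Σ(bᵢcᵢ/nᵢ), where nᵢ is the stratum total.
Stratum 1 (Site A): n = 5343; a·d/n = 240·1530/5343 = 68.7254; b·c/n = 3015·558/5343 = 314.8737
Stratum 2 (Site B): n = 3567; a·d/n = 189·1471/3567 = 77.9420; b·c/n = 1040·867/3567 = 252.7839
OR_MH = (68.7254 + 77.9420) / (314.8737 + 252.7839) = 146.6674 / 567.6575 = 0.25837

0.258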